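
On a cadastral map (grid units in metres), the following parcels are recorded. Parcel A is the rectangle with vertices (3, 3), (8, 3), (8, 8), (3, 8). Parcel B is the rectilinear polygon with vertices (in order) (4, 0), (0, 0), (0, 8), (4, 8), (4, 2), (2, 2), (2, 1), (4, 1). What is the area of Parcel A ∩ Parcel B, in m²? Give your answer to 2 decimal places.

5.00

The intersection is the polygon with vertices (4,8), (4,3), (3,3), (3,8).
By the shoelace formula its area is 5.00.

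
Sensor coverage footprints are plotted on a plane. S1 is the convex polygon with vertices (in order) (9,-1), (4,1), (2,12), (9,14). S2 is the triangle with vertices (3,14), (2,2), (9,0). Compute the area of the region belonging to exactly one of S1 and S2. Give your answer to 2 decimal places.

49.84

|S1| = 78, |S2| = 43, |S1∩S2| = 35.5816.
|S1 △ S2| = |S1| + |S2| − 2·|S1∩S2| = 78 + 43 − 71.1633 = 49.84.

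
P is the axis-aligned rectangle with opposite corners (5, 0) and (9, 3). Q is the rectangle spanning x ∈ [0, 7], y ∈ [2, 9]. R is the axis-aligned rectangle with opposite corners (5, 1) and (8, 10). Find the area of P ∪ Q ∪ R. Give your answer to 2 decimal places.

By inclusion–exclusion:
Individual areas: |P| = 12, |Q| = 49, |R| = 27.
|P∩Q|: x∈[5,7], y∈[2,3] → 2·1 = 2.
|P∩R|: x∈[5,8], y∈[1,3] → 3·2 = 6.
|Q∩R|: x∈[5,7], y∈[2,9] → 2·7 = 14.
|P∩Q∩R| = 2.
|P ∪ Q ∪ R| = 88 − 22 + 2 = 68.00.

68.00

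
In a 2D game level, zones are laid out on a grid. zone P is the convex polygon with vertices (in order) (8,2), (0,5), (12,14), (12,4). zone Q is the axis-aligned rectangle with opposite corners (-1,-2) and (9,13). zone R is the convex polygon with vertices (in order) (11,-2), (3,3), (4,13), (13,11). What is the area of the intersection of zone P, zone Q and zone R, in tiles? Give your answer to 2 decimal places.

39.12

The intersection is the polygon with vertices (9,11.75), (9,2.5), (8,2), (3.084,3.843), (3.459,7.595).
By the shoelace formula its area is 39.12.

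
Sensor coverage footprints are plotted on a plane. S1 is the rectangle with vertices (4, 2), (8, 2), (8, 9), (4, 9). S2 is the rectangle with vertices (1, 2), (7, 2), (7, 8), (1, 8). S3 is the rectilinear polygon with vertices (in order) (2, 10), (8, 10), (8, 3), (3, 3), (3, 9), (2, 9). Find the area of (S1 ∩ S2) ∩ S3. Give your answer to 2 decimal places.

15.00

The region (S1 ∩ S2) ∩ S3 is the polygon with vertices (7,8), (7,3), (4,3), (4,8).
By the shoelace formula its area is 15.00.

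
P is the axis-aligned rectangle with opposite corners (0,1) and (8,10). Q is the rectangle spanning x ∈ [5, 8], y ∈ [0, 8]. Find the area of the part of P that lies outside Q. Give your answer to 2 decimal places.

51.00

|P∩Q|: x∈[5,8], y∈[1,8] → 3·7 = 21.
|P| = 72.
|P ∖ Q| = |P| − |P∩Q| = 72 − 21 = 51.00.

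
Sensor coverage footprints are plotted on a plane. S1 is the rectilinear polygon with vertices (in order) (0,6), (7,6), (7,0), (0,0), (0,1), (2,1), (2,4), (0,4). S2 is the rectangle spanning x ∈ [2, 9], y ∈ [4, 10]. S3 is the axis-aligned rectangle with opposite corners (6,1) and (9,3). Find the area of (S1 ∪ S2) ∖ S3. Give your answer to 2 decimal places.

|S1 ∪ S2| = 68.
|(S1 ∪ S2) ∩ S3| = 2.
|(S1 ∪ S2) ∖ S3| = 68 − 2 = 66.00.

66.00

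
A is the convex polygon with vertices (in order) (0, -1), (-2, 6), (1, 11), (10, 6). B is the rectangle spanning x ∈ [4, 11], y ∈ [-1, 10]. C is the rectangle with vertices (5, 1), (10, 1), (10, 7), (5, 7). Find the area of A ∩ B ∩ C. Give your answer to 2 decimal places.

The intersection is the polygon with vertices (5,2.5), (5,7), (8.2,7), (10,6).
By the shoelace formula its area is 12.85.

12.85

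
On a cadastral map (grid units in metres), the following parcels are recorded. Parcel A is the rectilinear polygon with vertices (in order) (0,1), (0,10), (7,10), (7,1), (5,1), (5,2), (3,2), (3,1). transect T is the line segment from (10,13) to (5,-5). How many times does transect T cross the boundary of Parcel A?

2

The segment meets the boundary at (6.667,1), (7,2.2).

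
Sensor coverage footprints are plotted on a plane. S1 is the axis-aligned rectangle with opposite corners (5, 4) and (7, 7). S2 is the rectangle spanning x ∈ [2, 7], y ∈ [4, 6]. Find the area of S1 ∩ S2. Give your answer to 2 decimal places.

|S1∩S2|: x∈[5,7], y∈[4,6] → 2·2 = 4.

4.00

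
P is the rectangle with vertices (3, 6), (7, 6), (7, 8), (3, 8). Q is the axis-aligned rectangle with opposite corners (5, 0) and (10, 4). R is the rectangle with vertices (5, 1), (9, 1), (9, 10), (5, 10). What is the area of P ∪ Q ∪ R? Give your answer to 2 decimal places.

48.00

By inclusion–exclusion:
Individual areas: |P| = 8, |Q| = 20, |R| = 36.
|P∩Q| = 0 (no overlap).
|P∩R|: x∈[5,7], y∈[6,8] → 2·2 = 4.
|Q∩R|: x∈[5,9], y∈[1,4] → 4·3 = 12.
|P∩Q∩R| = 0.
|P ∪ Q ∪ R| = 64 − 16 + 0 = 48.00.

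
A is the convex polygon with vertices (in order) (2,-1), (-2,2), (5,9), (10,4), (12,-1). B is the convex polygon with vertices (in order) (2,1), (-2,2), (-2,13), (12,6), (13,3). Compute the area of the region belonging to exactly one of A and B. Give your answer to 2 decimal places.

88.25

|A| = 82, |B| = 109.5, |A∩B| = 51.6271.
|A △ B| = |A| + |B| − 2·|A∩B| = 82 + 109.5 − 103.2542 = 88.25.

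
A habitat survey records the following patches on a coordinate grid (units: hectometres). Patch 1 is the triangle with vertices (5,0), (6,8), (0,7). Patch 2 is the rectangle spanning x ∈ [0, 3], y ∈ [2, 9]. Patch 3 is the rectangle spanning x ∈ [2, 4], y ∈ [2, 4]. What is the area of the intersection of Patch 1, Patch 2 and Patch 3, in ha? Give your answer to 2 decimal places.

0.51

The intersection is the polygon with vertices (3,2.8), (2.143,4), (3,4).
By the shoelace formula its area is 0.51.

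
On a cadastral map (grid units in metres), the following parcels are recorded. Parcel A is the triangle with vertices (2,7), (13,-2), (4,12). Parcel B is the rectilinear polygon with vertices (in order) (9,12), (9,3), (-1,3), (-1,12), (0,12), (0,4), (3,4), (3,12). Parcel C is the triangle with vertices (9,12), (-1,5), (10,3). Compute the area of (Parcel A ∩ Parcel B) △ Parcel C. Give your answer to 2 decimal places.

34.09

|Parcel A ∩ Parcel B| = 27.1187.
|(Parcel A ∩ Parcel B) ∩ Parcel C| = 20.7628.
|(Parcel A ∩ Parcel B) △ Parcel C| = 27.1187 + 48.5 − 41.5255 = 34.09.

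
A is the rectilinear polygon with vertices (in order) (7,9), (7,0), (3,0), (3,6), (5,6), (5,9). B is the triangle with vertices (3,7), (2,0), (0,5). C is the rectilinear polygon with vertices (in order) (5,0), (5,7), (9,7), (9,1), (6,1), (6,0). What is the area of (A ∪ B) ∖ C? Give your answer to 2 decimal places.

|A ∪ B| = 39.5.
|(A ∪ B) ∩ C| = 13.
|(A ∪ B) ∖ C| = 39.5 − 13 = 26.50.

26.50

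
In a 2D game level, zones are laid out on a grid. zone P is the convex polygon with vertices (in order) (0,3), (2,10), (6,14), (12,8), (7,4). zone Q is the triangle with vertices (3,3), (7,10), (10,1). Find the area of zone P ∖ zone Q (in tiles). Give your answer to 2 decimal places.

56.56

|zone P| = 72.5, |zone P∩zone Q| = 15.9368.
|zone P ∖ zone Q| = |zone P| − |zone P∩zone Q| = 72.5 − 15.9368 = 56.56.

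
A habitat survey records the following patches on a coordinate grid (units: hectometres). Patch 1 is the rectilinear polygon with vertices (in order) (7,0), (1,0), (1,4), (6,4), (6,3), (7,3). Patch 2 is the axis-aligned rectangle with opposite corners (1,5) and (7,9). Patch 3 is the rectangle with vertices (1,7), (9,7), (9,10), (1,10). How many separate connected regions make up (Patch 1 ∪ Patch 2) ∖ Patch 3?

2

(Patch 1 ∪ Patch 2) ∖ Patch 3 splits into 2 disjoint pieces (area 23, area 12).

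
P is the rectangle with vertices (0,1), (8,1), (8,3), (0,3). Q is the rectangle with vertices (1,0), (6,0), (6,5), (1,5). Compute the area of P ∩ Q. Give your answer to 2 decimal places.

10.00

|P∩Q|: x∈[1,6], y∈[1,3] → 5·2 = 10.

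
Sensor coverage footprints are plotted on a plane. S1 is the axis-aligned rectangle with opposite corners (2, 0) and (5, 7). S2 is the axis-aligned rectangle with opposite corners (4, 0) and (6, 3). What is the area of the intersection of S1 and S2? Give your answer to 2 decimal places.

|S1∩S2|: x∈[4,5], y∈[0,3] → 1·3 = 3.

3.00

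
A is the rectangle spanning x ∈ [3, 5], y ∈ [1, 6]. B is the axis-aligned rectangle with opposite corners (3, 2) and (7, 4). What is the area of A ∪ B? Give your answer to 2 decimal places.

By inclusion–exclusion:
Individual areas: |A| = 10, |B| = 8.
|A∩B|: x∈[3,5], y∈[2,4] → 2·2 = 4.
|A ∪ B| = 18 − 4 = 14.00.

14.00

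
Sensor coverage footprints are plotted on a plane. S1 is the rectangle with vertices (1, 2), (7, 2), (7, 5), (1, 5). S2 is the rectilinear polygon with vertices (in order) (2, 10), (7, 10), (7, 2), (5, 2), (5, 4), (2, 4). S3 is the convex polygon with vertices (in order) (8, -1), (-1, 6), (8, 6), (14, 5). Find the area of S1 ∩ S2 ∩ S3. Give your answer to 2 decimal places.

9.00

The intersection is the polygon with vertices (5,2), (5,4), (2,4), (2,5), (7,5), (7,2).
By the shoelace formula its area is 9.00.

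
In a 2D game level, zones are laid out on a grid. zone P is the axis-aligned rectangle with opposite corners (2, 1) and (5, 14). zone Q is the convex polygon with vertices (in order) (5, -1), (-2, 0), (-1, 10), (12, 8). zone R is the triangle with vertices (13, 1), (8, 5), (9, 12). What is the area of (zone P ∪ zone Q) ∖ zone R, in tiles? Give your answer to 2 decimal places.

106.82

|zone P ∪ zone Q| = 115.0769.
|(zone P ∪ zone Q) ∩ zone R| = 8.2613.
|(zone P ∪ zone Q) ∖ zone R| = 115.0769 − 8.2613 = 106.82.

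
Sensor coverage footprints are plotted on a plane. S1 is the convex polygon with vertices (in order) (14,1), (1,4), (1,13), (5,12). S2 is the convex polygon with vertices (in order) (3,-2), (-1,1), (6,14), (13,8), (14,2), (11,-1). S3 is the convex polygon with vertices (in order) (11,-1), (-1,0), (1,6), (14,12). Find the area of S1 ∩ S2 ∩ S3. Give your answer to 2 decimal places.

The intersection is the polygon with vertices (1,4.714), (1.921,6.425), (7.467,8.985), (12.02,3.42), (11.59,1.556), (1,4).
By the shoelace formula its area is 45.61.

45.61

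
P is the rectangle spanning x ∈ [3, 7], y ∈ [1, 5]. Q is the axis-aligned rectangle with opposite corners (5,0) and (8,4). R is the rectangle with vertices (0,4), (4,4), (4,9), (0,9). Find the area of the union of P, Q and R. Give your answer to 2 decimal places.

41.00

By inclusion–exclusion:
Individual areas: |P| = 16, |Q| = 12, |R| = 20.
|P∩Q|: x∈[5,7], y∈[1,4] → 2·3 = 6.
|P∩R|: x∈[3,4], y∈[4,5] → 1·1 = 1.
|Q∩R| = 0 (no overlap).
|P∩Q∩R| = 0.
|P ∪ Q ∪ R| = 48 − 7 + 0 = 41.00.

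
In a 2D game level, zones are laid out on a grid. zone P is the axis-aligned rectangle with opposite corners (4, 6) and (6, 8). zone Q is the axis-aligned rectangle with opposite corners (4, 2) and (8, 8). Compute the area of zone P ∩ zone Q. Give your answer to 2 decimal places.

|zone P∩zone Q|: x∈[4,6], y∈[6,8] → 2·2 = 4.

4.00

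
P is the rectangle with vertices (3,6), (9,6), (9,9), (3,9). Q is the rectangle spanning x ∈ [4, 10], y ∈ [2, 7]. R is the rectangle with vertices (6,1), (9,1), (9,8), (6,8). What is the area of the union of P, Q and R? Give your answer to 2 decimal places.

By inclusion–exclusion:
Individual areas: |P| = 18, |Q| = 30, |R| = 21.
|P∩Q|: x∈[4,9], y∈[6,7] → 5·1 = 5.
|P∩R|: x∈[6,9], y∈[6,8] → 3·2 = 6.
|Q∩R|: x∈[6,9], y∈[2,7] → 3·5 = 15.
|P∩Q∩R| = 3.
|P ∪ Q ∪ R| = 69 − 26 + 3 = 46.00.

46.00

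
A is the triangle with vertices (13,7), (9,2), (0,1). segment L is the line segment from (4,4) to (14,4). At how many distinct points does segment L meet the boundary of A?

2

The segment meets the boundary at (10.6,4), (6.5,4).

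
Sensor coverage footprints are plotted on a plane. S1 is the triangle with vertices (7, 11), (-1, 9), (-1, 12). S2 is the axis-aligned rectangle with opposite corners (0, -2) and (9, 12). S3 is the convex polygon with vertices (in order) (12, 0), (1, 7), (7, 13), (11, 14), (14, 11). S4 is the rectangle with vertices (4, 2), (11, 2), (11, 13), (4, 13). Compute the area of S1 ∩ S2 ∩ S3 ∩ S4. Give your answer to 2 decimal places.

0.89

The intersection is the polygon with vertices (4.333,10.333), (5.222,11.222), (7,11).
By the shoelace formula its area is 0.89.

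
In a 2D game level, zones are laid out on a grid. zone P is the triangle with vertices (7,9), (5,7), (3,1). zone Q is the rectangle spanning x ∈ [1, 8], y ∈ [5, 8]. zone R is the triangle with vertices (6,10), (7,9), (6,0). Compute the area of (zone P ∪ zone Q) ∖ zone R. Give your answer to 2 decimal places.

20.17

|zone P ∪ zone Q| = 22.5833.
|(zone P ∪ zone Q) ∩ zone R| = 2.4167.
|(zone P ∪ zone Q) ∖ zone R| = 22.5833 − 2.4167 = 20.17.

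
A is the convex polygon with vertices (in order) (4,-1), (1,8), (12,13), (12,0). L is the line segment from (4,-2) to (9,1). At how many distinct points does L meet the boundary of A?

1

The segment meets the boundary at (6.105,-0.737).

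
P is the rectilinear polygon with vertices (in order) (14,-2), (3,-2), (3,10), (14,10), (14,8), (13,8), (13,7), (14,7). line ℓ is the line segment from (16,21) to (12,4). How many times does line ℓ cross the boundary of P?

1

The segment meets the boundary at (13.412,10).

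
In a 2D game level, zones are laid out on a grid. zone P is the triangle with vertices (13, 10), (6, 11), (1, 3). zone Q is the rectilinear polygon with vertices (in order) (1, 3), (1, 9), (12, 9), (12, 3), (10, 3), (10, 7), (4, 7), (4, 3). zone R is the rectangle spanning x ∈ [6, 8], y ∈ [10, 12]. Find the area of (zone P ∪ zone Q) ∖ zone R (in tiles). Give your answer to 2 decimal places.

|zone P ∪ zone Q| = 57.2321.
|(zone P ∪ zone Q) ∩ zone R| = 1.7143.
|(zone P ∪ zone Q) ∖ zone R| = 57.2321 − 1.7143 = 55.52.

55.52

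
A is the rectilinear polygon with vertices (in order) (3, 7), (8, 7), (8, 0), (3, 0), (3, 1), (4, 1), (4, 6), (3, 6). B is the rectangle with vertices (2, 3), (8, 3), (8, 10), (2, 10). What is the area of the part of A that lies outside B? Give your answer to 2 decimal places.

|A| = 30, |A∩B| = 17.
|A ∖ B| = |A| − |A∩B| = 30 − 17 = 13.00.

13.00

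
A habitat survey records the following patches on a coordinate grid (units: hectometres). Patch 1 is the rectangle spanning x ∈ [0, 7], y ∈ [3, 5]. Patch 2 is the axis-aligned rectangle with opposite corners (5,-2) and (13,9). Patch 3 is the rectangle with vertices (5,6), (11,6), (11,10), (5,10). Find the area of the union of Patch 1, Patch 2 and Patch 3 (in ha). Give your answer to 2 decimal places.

104.00

By inclusion–exclusion:
Individual areas: |Patch 1| = 14, |Patch 2| = 88, |Patch 3| = 24.
|Patch 1∩Patch 2|: x∈[5,7], y∈[3,5] → 2·2 = 4.
|Patch 1∩Patch 3| = 0 (no overlap).
|Patch 2∩Patch 3|: x∈[5,11], y∈[6,9] → 6·3 = 18.
|Patch 1∩Patch 2∩Patch 3| = 0.
|Patch 1 ∪ Patch 2 ∪ Patch 3| = 126 − 22 + 0 = 104.00.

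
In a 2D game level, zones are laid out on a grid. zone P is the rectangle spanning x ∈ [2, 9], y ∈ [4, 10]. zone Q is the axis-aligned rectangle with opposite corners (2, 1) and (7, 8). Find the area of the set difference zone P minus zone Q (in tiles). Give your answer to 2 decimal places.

22.00

|zone P∩zone Q|: x∈[2,7], y∈[4,8] → 5·4 = 20.
|zone P| = 42.
|zone P ∖ zone Q| = |zone P| − |zone P∩zone Q| = 42 − 20 = 22.00.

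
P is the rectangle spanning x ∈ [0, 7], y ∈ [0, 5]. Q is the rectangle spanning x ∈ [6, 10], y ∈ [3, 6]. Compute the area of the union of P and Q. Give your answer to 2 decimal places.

45.00

By inclusion–exclusion:
Individual areas: |P| = 35, |Q| = 12.
|P∩Q|: x∈[6,7], y∈[3,5] → 1·2 = 2.
|P ∪ Q| = 47 − 2 = 45.00.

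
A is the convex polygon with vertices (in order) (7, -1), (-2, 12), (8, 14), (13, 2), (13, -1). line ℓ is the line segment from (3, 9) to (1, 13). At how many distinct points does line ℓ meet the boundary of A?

1

The segment meets the boundary at (1.182,12.636).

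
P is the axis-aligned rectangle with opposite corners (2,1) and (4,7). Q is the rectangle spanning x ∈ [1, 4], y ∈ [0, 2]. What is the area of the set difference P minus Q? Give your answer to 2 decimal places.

10.00

|P∩Q|: x∈[2,4], y∈[1,2] → 2·1 = 2.
|P| = 12.
|P ∖ Q| = |P| − |P∩Q| = 12 − 2 = 10.00.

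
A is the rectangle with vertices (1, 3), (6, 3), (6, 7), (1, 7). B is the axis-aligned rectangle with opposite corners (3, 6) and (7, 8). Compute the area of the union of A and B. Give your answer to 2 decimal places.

25.00

By inclusion–exclusion:
Individual areas: |A| = 20, |B| = 8.
|A∩B|: x∈[3,6], y∈[6,7] → 3·1 = 3.
|A ∪ B| = 28 − 3 = 25.00.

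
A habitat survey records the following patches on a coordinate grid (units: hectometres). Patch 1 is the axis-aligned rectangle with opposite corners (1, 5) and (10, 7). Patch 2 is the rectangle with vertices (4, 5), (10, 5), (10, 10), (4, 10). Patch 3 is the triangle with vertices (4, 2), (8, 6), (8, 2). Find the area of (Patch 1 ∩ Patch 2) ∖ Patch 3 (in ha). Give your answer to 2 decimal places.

|Patch 1 ∩ Patch 2| = 12.
|(Patch 1 ∩ Patch 2) ∩ Patch 3| = 0.5.
|(Patch 1 ∩ Patch 2) ∖ Patch 3| = 12 − 0.5 = 11.50.

11.50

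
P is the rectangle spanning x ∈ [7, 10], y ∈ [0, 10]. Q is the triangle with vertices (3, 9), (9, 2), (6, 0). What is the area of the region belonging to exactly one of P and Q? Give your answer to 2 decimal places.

|P| = 30, |Q| = 16.5, |P∩Q| = 3.6667.
|P △ Q| = |P| + |Q| − 2·|P∩Q| = 30 + 16.5 − 7.3333 = 39.17.

39.17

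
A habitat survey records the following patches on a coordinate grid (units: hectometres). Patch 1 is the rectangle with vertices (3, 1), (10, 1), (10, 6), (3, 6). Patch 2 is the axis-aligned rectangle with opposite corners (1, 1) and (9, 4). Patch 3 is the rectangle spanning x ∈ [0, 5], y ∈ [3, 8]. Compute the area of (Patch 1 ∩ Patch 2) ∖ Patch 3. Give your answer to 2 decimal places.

|Patch 1 ∩ Patch 2| = 18.
|(Patch 1 ∩ Patch 2) ∩ Patch 3| = 2.
|(Patch 1 ∩ Patch 2) ∖ Patch 3| = 18 − 2 = 16.00.

16.00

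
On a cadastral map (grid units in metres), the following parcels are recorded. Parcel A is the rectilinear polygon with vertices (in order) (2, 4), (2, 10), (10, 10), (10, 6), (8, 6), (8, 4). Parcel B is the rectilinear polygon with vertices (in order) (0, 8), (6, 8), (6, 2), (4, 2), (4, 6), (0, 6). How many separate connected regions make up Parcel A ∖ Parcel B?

Parcel A ∖ Parcel B splits into 2 disjoint pieces (area 4, area 28).

2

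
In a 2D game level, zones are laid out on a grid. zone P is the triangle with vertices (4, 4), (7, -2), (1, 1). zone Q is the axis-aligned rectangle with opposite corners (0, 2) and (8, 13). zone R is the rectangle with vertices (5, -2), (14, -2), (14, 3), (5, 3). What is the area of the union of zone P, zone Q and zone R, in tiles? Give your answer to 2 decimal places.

137.50

By inclusion–exclusion:
Individual areas: |zone P| = 13.5, |zone Q| = 88, |zone R| = 45.
|zone P∩zone Q| = 3.
|zone P∩zone R| = 3.
|zone Q∩zone R|: x∈[5,8], y∈[2,3] → 3·1 = 3.
|zone P∩zone Q∩zone R| = 0.
|zone P ∪ zone Q ∪ zone R| = 146.5 − 9 + 0 = 137.50.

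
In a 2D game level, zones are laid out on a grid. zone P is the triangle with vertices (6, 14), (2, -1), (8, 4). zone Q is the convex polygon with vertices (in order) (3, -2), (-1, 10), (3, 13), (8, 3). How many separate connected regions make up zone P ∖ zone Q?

2

zone P ∖ zone Q splits into 2 disjoint pieces (area 12.0844, area 0.2254).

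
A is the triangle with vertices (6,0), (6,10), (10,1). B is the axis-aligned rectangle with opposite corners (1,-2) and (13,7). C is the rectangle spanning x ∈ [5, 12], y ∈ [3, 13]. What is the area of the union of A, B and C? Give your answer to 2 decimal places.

By inclusion–exclusion:
Individual areas: |A| = 20, |B| = 108, |C| = 70.
|A∩B| = 18.
|A∩C| = 10.8889.
|B∩C|: x∈[5,12], y∈[3,7] → 7·4 = 28.
|A∩B∩C| = 8.8889.
|A ∪ B ∪ C| = 198 − 56.8889 + 8.8889 = 150.00.

150.00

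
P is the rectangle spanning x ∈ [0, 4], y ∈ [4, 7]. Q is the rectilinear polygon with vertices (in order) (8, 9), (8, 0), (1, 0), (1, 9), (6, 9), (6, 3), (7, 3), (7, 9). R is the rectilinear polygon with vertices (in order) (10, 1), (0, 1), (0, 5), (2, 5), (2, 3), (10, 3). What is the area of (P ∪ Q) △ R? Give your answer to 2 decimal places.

50.00

|P ∪ Q| = 60.
|(P ∪ Q) ∩ R| = 17.
|(P ∪ Q) △ R| = 60 + 24 − 34 = 50.00.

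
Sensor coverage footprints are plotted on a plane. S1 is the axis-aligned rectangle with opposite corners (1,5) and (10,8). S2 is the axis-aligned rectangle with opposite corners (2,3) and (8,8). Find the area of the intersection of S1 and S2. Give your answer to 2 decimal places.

18.00

|S1∩S2|: x∈[2,8], y∈[5,8] → 6·3 = 18.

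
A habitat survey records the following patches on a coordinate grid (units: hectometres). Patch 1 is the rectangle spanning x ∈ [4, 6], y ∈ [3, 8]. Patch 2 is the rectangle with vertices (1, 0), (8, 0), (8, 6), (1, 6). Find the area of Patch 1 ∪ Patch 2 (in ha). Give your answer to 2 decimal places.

46.00

By inclusion–exclusion:
Individual areas: |Patch 1| = 10, |Patch 2| = 42.
|Patch 1∩Patch 2|: x∈[4,6], y∈[3,6] → 2·3 = 6.
|Patch 1 ∪ Patch 2| = 52 − 6 = 46.00.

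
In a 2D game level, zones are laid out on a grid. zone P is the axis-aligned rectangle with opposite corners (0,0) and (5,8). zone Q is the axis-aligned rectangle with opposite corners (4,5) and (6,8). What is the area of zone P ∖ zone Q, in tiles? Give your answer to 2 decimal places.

|zone P∩zone Q|: x∈[4,5], y∈[5,8] → 1·3 = 3.
|zone P| = 40.
|zone P ∖ zone Q| = |zone P| − |zone P∩zone Q| = 40 − 3 = 37.00.

37.00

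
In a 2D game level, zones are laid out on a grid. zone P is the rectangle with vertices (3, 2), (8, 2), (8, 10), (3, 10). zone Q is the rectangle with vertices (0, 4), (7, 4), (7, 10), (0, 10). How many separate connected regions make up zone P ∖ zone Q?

1

zone P ∖ zone Q is a single connected region.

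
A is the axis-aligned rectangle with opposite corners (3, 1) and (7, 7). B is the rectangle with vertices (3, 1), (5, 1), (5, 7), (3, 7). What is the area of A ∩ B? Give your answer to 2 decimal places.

12.00

|A∩B|: x∈[3,5], y∈[1,7] → 2·6 = 12.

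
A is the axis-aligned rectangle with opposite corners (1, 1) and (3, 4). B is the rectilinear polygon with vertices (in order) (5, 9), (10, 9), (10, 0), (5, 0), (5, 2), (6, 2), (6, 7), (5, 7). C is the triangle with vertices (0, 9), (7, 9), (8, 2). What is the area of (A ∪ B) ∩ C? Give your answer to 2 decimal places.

The region (A ∪ B) ∩ C is the polygon with vertices (7,9), (8,2), (6,3.75), (6,7), (5,7), (5,9).
By the shoelace formula its area is 10.75.

10.75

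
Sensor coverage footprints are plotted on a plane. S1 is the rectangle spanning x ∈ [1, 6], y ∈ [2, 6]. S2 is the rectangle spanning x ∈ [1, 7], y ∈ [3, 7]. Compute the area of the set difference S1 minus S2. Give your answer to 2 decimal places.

5.00

|S1∩S2|: x∈[1,6], y∈[3,6] → 5·3 = 15.
|S1| = 20.
|S1 ∖ S2| = |S1| − |S1∩S2| = 20 − 15 = 5.00.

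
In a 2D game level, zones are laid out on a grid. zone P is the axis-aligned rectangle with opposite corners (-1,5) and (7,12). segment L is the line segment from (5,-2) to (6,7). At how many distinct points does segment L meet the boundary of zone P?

1

The segment meets the boundary at (5.778,5).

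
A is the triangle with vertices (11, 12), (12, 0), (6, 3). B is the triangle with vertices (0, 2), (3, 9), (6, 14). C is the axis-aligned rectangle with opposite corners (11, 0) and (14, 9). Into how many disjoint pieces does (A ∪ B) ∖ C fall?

(A ∪ B) ∖ C splits into 2 disjoint pieces (area 29.125, area 3).

2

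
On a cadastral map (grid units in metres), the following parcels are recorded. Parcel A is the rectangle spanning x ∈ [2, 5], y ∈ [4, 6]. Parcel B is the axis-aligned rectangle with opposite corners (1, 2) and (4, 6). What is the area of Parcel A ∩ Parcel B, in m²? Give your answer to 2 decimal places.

|Parcel A∩Parcel B|: x∈[2,4], y∈[4,6] → 2·2 = 4.

4.00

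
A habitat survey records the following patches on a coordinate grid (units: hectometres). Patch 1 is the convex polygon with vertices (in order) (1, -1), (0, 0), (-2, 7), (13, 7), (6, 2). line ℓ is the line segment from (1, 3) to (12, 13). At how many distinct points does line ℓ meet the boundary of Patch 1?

The segment meets the boundary at (5.4,7).

1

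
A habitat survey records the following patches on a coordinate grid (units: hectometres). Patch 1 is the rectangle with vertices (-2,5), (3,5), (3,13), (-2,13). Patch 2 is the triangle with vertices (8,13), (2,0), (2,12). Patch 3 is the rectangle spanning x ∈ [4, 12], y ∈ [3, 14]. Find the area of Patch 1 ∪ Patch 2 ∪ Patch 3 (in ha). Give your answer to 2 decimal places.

By inclusion–exclusion:
Individual areas: |Patch 1| = 40, |Patch 2| = 36, |Patch 3| = 88.
|Patch 1∩Patch 2| = 7.0833.
|Patch 1∩Patch 3| = 0 (no overlap).
|Patch 2∩Patch 3| = 16.
|Patch 1∩Patch 2∩Patch 3| = 0.
|Patch 1 ∪ Patch 2 ∪ Patch 3| = 164 − 23.0833 + 0 = 140.92.

140.92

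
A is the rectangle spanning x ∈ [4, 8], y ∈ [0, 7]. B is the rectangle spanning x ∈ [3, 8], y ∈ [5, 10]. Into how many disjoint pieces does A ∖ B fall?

1

A ∖ B is a single connected region.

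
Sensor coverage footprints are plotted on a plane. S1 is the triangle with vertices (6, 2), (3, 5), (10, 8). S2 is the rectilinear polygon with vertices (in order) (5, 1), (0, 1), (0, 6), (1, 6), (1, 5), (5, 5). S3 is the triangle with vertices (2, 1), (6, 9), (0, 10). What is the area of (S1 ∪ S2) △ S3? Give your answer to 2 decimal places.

47.84

|S1 ∪ S2| = 34.
|(S1 ∪ S2) ∩ S3| = 6.0783.
|(S1 ∪ S2) △ S3| = 34 + 26 − 12.1566 = 47.84.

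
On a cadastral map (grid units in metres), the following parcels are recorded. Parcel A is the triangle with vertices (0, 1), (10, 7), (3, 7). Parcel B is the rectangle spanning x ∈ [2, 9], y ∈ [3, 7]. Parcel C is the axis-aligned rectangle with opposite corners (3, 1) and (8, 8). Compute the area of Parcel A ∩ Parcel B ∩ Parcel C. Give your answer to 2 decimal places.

13.47

The intersection is the polygon with vertices (3,3), (3,7), (8,7), (8,5.8), (3.333,3).
By the shoelace formula its area is 13.47.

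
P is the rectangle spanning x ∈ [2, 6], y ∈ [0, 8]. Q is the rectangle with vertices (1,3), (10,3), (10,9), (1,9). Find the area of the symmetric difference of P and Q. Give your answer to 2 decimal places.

46.00

|P∩Q|: x∈[2,6], y∈[3,8] → 4·5 = 20.
|P △ Q| = |P| + |Q| − 2·|P∩Q| = 32 + 54 − 40 = 46.00.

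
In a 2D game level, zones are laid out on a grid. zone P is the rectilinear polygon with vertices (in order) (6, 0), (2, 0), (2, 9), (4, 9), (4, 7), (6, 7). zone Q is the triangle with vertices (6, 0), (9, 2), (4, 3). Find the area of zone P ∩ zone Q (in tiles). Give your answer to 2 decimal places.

2.60

The intersection is the polygon with vertices (6,0), (4,3), (6,2.6).
By the shoelace formula its area is 2.60.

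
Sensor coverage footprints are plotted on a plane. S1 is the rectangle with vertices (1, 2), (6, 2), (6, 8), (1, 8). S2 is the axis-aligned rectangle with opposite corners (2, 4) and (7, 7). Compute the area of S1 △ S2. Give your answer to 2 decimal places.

|S1∩S2|: x∈[2,6], y∈[4,7] → 4·3 = 12.
|S1 △ S2| = |S1| + |S2| − 2·|S1∩S2| = 30 + 15 − 24 = 21.00.

21.00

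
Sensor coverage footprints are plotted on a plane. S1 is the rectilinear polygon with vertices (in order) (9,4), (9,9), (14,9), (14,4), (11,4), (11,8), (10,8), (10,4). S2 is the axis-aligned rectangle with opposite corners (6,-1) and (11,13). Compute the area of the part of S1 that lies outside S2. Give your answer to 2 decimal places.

15.00

|S1| = 21, |S1∩S2| = 6.
|S1 ∖ S2| = |S1| − |S1∩S2| = 21 − 6 = 15.00.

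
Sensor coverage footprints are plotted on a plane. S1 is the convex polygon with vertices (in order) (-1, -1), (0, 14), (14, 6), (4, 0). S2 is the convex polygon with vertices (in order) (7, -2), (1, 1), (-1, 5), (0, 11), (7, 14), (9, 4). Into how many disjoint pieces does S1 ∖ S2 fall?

3

S1 ∖ S2 splits into 3 disjoint pieces (area 8.3697, area 5, area 17.5148).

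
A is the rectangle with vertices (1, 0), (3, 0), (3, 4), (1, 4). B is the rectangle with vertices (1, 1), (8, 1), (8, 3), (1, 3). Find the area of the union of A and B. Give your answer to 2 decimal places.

18.00

By inclusion–exclusion:
Individual areas: |A| = 8, |B| = 14.
|A∩B|: x∈[1,3], y∈[1,3] → 2·2 = 4.
|A ∪ B| = 22 − 4 = 18.00.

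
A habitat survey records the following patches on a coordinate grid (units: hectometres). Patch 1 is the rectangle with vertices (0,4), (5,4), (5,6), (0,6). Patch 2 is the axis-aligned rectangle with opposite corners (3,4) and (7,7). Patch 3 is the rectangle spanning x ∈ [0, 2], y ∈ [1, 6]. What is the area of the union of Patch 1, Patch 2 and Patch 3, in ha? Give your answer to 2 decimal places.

24.00

By inclusion–exclusion:
Individual areas: |Patch 1| = 10, |Patch 2| = 12, |Patch 3| = 10.
|Patch 1∩Patch 2|: x∈[3,5], y∈[4,6] → 2·2 = 4.
|Patch 1∩Patch 3|: x∈[0,2], y∈[4,6] → 2·2 = 4.
|Patch 2∩Patch 3| = 0 (no overlap).
|Patch 1∩Patch 2∩Patch 3| = 0.
|Patch 1 ∪ Patch 2 ∪ Patch 3| = 32 − 8 + 0 = 24.00.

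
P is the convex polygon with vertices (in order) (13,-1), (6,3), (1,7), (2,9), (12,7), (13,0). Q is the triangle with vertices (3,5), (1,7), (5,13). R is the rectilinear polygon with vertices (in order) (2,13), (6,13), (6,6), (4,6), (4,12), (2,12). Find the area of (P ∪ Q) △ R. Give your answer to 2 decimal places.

|P ∪ Q| = 63.6211.
|(P ∪ Q) ∩ R| = 6.05.
|(P ∪ Q) △ R| = 63.6211 + 16 − 12.1 = 67.52.

67.52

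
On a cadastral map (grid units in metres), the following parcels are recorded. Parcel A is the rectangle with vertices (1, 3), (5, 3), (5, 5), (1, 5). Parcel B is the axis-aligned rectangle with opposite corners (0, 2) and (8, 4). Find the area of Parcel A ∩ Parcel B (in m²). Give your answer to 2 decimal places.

|Parcel A∩Parcel B|: x∈[1,5], y∈[3,4] → 4·1 = 4.

4.00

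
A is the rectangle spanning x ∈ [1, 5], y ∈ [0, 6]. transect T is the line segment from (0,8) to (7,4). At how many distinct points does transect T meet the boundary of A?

2

The segment meets the boundary at (5,5.143), (3.5,6).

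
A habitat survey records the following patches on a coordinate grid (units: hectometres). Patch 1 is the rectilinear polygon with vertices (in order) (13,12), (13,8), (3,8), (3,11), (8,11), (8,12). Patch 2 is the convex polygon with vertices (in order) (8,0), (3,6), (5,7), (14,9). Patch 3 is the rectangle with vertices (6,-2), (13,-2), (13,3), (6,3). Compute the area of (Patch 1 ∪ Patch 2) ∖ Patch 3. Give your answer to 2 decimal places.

70.04

|Patch 1 ∪ Patch 2| = 76.6389.
|(Patch 1 ∪ Patch 2) ∩ Patch 3| = 6.6.
|(Patch 1 ∪ Patch 2) ∖ Patch 3| = 76.6389 − 6.6 = 70.04.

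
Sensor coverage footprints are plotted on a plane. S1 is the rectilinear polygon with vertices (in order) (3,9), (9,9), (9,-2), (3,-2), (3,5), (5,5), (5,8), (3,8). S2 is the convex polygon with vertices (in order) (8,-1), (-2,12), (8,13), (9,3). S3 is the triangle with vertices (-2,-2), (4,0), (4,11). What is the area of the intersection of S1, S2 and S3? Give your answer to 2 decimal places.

1.24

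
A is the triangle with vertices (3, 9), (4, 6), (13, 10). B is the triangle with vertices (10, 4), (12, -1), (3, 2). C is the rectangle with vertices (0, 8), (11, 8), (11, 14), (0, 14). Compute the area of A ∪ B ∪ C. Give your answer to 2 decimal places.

By inclusion–exclusion:
Individual areas: |A| = 15.5, |B| = 19.5, |C| = 66.
|A∩B| = 0.
|A∩C| = 9.6444.
|B∩C| = 0.
|A∩B∩C| = 0.
|A ∪ B ∪ C| = 101 − 9.6444 + 0 = 91.36.

91.36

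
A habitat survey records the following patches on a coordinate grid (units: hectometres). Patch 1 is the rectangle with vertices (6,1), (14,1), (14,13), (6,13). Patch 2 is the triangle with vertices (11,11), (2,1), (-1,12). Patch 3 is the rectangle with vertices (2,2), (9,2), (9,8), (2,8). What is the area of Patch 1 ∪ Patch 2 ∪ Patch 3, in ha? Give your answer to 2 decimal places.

150.91

By inclusion–exclusion:
Individual areas: |Patch 1| = 96, |Patch 2| = 64.5, |Patch 3| = 42.
|Patch 1∩Patch 2| = 14.9306.
|Patch 1∩Patch 3|: x∈[6,9], y∈[2,8] → 3·6 = 18.
|Patch 2∩Patch 3| = 21.6.
|Patch 1∩Patch 2∩Patch 3| = 2.9389.
|Patch 1 ∪ Patch 2 ∪ Patch 3| = 202.5 − 54.5306 + 2.9389 = 150.91.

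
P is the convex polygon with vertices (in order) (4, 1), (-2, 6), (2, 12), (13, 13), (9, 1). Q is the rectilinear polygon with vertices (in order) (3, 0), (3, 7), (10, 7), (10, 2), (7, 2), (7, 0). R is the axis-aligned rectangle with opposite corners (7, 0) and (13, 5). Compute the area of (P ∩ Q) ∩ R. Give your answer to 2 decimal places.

|P ∩ Q| = 37.9167.
|(P ∩ Q) ∩ R| = 8.33.

8.33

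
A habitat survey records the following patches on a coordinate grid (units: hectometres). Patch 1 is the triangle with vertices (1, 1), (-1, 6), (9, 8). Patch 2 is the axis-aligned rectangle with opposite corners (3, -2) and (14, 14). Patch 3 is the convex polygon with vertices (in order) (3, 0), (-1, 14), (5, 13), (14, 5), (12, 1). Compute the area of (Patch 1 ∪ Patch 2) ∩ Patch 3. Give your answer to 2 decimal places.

|Patch 1 ∪ Patch 2| = 190.85.
|(Patch 1 ∪ Patch 2) ∩ Patch 3| = 102.22.

102.22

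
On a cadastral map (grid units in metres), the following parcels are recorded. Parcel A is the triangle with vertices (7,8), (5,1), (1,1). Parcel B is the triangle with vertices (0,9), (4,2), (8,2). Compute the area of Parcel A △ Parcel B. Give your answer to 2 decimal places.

17.50

|Parcel A| = 14, |Parcel B| = 14, |Parcel A∩Parcel B| = 5.248.
|Parcel A △ Parcel B| = |Parcel A| + |Parcel B| − 2·|Parcel A∩Parcel B| = 14 + 14 − 10.4959 = 17.50.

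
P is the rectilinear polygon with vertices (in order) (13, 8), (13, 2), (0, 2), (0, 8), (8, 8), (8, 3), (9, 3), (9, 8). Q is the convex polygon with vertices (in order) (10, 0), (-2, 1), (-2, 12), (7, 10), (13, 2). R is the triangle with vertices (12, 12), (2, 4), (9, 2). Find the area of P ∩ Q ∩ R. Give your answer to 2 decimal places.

The intersection is the polygon with vertices (8,8), (8,3), (9,3), (9,7.333), (10.143,5.809), (9,2), (2,4), (7,8).
By the shoelace formula its area is 23.05.

23.05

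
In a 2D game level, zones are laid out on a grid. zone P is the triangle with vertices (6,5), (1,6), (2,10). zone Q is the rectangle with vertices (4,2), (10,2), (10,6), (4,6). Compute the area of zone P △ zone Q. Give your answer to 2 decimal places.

32.10

|zone P| = 10.5, |zone Q| = 24, |zone P∩zone Q| = 1.2.
|zone P △ zone Q| = |zone P| + |zone Q| − 2·|zone P∩zone Q| = 10.5 + 24 − 2.4 = 32.10.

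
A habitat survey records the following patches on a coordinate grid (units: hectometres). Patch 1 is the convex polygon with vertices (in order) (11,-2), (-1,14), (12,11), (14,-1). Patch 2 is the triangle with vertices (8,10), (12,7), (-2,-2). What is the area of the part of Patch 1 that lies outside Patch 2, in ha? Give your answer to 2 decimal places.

|Patch 1| = 105, |Patch 1∩Patch 2| = 22.2822.
|Patch 1 ∖ Patch 2| = |Patch 1| − |Patch 1∩Patch 2| = 105 − 22.2822 = 82.72.

82.72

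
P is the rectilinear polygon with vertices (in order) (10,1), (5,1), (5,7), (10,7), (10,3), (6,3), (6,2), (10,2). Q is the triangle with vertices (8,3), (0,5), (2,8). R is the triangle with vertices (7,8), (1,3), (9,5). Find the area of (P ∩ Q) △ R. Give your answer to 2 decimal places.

|P ∩ Q| = 2.625.
|(P ∩ Q) ∩ R| = 1.0385.
|(P ∩ Q) △ R| = 2.625 + 14 − 2.0769 = 14.55.

14.55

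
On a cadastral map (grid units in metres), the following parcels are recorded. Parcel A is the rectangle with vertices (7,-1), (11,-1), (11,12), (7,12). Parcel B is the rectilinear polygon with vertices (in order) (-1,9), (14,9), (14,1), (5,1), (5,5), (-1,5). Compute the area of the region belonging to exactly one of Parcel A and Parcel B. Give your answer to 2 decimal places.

84.00

|Parcel A| = 52, |Parcel B| = 96, |Parcel A∩Parcel B| = 32.
|Parcel A △ Parcel B| = |Parcel A| + |Parcel B| − 2·|Parcel A∩Parcel B| = 52 + 96 − 64 = 84.00.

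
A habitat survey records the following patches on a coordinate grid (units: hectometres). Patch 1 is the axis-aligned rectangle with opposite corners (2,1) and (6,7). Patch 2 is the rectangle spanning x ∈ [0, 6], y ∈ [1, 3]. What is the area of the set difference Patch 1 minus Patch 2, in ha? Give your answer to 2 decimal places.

16.00

|Patch 1∩Patch 2|: x∈[2,6], y∈[1,3] → 4·2 = 8.
|Patch 1| = 24.
|Patch 1 ∖ Patch 2| = |Patch 1| − |Patch 1∩Patch 2| = 24 − 8 = 16.00.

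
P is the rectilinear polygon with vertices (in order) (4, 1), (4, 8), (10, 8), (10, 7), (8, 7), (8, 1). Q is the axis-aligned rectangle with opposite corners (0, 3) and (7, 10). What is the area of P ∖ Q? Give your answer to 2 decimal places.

|P| = 30, |P∩Q| = 15.
|P ∖ Q| = |P| − |P∩Q| = 30 − 15 = 15.00.

15.00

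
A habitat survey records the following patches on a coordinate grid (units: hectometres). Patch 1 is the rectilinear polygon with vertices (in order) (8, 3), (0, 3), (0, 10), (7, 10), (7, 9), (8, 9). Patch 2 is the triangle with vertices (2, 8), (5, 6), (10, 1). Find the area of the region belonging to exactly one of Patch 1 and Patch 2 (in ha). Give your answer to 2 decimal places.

|Patch 1| = 55, |Patch 2| = 2.5, |Patch 1∩Patch 2| = 2.2143.
|Patch 1 △ Patch 2| = |Patch 1| + |Patch 2| − 2·|Patch 1∩Patch 2| = 55 + 2.5 − 4.4286 = 53.07.

53.07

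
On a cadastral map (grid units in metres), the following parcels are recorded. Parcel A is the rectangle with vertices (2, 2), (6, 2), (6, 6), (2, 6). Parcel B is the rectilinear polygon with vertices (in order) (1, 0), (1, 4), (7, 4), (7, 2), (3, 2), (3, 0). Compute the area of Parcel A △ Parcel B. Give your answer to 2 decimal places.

16.00

|Parcel A| = 16, |Parcel B| = 16, |Parcel A∩Parcel B| = 8.
|Parcel A △ Parcel B| = |Parcel A| + |Parcel B| − 2·|Parcel A∩Parcel B| = 16 + 16 − 16 = 16.00.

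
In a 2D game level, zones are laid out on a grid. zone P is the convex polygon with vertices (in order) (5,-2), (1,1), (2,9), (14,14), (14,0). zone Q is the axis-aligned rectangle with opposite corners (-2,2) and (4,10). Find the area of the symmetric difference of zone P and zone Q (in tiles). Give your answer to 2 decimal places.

166.21

|zone P| = 154, |zone Q| = 48, |zone P∩zone Q| = 17.8958.
|zone P △ zone Q| = |zone P| + |zone Q| − 2·|zone P∩zone Q| = 154 + 48 − 35.7917 = 166.21.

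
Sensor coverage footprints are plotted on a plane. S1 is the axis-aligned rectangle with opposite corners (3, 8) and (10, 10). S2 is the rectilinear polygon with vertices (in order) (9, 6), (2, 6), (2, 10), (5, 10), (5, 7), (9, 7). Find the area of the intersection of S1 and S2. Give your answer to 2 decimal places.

4.00

The intersection is the polygon with vertices (5,10), (5,8), (3,8), (3,10).
By the shoelace formula its area is 4.00.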